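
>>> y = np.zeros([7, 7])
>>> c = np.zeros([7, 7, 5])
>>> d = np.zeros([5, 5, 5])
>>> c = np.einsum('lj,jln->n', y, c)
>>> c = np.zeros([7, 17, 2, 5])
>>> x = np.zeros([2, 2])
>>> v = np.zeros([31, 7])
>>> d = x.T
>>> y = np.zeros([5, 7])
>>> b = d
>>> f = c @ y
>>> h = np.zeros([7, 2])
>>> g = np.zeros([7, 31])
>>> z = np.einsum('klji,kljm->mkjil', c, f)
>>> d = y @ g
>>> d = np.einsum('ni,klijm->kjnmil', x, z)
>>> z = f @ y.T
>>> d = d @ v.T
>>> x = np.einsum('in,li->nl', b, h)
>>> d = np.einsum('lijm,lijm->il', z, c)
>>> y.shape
(5, 7)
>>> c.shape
(7, 17, 2, 5)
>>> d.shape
(17, 7)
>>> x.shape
(2, 7)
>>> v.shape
(31, 7)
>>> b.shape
(2, 2)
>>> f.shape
(7, 17, 2, 7)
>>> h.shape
(7, 2)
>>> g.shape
(7, 31)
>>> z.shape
(7, 17, 2, 5)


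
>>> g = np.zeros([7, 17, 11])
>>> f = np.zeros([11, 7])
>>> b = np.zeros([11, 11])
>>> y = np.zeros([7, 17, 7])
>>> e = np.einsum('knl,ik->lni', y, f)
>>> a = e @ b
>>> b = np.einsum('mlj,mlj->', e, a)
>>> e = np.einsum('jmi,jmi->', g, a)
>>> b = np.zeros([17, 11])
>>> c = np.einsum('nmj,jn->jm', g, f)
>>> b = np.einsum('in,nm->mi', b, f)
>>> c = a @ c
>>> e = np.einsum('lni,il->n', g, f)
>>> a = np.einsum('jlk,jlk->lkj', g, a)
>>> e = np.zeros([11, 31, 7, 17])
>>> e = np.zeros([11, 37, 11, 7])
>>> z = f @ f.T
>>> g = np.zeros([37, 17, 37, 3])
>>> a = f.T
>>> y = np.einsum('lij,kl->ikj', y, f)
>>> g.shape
(37, 17, 37, 3)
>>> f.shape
(11, 7)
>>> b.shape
(7, 17)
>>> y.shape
(17, 11, 7)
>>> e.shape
(11, 37, 11, 7)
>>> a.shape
(7, 11)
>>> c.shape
(7, 17, 17)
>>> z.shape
(11, 11)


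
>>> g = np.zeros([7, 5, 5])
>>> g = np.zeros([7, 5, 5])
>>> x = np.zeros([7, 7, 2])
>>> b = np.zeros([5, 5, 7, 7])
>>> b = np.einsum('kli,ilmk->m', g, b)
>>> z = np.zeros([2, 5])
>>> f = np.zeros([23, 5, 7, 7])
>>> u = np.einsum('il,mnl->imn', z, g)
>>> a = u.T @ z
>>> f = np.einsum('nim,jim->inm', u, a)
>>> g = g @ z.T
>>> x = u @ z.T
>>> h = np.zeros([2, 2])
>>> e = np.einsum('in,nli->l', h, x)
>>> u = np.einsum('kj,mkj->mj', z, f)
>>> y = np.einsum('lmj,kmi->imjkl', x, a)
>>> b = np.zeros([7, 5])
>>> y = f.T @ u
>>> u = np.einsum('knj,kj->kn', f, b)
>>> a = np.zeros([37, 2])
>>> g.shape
(7, 5, 2)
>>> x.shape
(2, 7, 2)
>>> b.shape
(7, 5)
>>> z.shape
(2, 5)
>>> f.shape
(7, 2, 5)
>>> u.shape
(7, 2)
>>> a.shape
(37, 2)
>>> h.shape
(2, 2)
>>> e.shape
(7,)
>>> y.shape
(5, 2, 5)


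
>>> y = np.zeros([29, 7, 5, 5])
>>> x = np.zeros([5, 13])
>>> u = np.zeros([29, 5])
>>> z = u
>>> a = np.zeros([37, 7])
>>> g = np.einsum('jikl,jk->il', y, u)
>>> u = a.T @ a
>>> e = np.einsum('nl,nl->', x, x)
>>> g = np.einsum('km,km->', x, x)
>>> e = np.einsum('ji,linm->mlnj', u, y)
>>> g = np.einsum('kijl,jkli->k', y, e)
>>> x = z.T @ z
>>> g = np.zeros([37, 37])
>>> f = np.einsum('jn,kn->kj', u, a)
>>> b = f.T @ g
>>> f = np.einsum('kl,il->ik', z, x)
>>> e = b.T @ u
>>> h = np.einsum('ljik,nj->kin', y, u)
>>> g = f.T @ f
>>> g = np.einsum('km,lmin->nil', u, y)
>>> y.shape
(29, 7, 5, 5)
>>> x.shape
(5, 5)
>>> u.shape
(7, 7)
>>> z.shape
(29, 5)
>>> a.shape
(37, 7)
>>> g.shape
(5, 5, 29)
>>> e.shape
(37, 7)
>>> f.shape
(5, 29)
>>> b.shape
(7, 37)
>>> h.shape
(5, 5, 7)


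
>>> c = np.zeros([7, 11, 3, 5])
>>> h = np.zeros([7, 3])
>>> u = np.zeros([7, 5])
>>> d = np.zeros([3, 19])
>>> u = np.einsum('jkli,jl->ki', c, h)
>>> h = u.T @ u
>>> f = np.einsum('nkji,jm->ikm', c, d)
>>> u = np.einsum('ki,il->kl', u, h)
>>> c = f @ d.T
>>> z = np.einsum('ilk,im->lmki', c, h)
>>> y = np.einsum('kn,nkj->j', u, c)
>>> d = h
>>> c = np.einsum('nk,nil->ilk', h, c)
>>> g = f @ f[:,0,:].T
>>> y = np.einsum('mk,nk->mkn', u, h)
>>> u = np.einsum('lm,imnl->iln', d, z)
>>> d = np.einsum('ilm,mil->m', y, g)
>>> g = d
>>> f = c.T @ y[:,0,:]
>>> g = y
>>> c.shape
(11, 3, 5)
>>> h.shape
(5, 5)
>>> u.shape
(11, 5, 3)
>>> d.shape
(5,)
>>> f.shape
(5, 3, 5)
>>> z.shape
(11, 5, 3, 5)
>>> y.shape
(11, 5, 5)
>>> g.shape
(11, 5, 5)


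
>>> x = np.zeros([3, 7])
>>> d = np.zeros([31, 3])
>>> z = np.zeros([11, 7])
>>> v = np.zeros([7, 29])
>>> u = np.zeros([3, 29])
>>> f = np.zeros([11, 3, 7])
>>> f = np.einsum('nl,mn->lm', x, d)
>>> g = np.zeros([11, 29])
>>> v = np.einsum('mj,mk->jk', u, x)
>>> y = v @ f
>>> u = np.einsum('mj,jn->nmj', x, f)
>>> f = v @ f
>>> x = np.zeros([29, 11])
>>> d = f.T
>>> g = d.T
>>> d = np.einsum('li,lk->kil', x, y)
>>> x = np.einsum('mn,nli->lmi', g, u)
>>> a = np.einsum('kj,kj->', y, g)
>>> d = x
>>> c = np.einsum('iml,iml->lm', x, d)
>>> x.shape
(3, 29, 7)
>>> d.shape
(3, 29, 7)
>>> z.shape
(11, 7)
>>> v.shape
(29, 7)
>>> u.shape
(31, 3, 7)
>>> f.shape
(29, 31)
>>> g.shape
(29, 31)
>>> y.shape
(29, 31)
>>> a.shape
()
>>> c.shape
(7, 29)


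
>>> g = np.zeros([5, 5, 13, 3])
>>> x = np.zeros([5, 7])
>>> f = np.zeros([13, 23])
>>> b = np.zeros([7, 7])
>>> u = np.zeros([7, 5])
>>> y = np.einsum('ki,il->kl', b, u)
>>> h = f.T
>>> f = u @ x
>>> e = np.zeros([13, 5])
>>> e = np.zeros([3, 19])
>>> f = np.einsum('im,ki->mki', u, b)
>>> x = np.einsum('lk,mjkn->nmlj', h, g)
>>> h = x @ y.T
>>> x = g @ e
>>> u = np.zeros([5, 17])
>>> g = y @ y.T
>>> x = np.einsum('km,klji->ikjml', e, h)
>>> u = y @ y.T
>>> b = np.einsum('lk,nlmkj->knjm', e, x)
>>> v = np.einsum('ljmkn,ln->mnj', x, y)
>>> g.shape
(7, 7)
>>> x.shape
(7, 3, 23, 19, 5)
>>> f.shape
(5, 7, 7)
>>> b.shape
(19, 7, 5, 23)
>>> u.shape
(7, 7)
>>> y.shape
(7, 5)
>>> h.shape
(3, 5, 23, 7)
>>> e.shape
(3, 19)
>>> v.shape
(23, 5, 3)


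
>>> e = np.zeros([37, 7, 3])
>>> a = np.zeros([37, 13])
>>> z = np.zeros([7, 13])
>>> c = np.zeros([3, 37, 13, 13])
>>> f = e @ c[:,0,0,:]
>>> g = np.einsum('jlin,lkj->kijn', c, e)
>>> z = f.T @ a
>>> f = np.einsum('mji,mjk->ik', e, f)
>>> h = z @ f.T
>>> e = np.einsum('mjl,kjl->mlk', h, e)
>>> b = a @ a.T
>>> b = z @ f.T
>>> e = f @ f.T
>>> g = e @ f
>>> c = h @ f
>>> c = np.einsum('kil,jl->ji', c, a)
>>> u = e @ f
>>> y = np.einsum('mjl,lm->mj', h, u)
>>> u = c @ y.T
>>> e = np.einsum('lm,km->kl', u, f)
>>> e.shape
(3, 37)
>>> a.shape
(37, 13)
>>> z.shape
(13, 7, 13)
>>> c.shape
(37, 7)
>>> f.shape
(3, 13)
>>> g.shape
(3, 13)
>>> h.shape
(13, 7, 3)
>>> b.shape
(13, 7, 3)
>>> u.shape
(37, 13)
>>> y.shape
(13, 7)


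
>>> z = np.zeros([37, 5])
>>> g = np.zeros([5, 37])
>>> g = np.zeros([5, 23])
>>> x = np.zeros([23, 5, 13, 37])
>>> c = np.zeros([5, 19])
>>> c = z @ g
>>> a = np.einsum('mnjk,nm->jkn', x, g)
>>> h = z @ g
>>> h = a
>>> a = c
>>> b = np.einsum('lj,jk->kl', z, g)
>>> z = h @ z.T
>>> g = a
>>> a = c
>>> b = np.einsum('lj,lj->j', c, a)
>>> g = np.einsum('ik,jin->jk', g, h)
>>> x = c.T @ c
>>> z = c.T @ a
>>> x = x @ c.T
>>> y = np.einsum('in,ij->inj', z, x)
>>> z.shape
(23, 23)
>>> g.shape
(13, 23)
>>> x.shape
(23, 37)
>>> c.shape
(37, 23)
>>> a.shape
(37, 23)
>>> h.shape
(13, 37, 5)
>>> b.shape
(23,)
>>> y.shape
(23, 23, 37)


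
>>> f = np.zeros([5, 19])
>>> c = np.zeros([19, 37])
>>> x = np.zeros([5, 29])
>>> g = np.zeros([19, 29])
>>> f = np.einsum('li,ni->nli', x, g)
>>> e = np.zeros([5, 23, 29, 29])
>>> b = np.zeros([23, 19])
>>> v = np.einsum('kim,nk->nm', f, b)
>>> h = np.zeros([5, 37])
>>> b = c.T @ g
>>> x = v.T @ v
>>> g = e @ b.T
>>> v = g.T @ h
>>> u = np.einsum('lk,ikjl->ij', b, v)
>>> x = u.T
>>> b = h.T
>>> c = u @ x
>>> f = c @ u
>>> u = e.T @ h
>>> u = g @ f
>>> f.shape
(37, 23)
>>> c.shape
(37, 37)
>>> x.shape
(23, 37)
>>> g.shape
(5, 23, 29, 37)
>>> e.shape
(5, 23, 29, 29)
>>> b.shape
(37, 5)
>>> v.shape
(37, 29, 23, 37)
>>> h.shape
(5, 37)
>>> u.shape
(5, 23, 29, 23)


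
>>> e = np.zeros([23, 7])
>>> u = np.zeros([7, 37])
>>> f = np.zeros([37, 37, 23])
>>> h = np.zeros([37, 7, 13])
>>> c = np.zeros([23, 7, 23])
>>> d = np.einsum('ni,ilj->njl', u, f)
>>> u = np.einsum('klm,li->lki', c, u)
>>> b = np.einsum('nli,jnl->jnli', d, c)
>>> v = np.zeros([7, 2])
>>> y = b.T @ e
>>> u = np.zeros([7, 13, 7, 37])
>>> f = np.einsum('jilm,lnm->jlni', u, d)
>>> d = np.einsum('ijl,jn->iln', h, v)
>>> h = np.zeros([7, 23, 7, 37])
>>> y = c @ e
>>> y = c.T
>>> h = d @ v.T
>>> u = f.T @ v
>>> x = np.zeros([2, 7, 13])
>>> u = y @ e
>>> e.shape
(23, 7)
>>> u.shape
(23, 7, 7)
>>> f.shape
(7, 7, 23, 13)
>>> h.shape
(37, 13, 7)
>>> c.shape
(23, 7, 23)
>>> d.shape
(37, 13, 2)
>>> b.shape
(23, 7, 23, 37)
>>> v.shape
(7, 2)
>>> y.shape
(23, 7, 23)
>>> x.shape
(2, 7, 13)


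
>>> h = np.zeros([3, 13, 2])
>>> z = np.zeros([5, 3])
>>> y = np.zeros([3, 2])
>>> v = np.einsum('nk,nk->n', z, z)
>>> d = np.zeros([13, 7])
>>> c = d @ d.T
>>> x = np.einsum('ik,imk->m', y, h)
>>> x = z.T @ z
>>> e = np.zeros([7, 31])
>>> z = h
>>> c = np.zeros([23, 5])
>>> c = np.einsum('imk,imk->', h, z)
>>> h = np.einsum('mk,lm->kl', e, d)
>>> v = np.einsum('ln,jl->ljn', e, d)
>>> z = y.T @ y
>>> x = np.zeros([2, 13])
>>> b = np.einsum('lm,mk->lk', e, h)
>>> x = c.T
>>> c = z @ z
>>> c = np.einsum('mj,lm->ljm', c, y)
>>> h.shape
(31, 13)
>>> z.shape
(2, 2)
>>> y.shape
(3, 2)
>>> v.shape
(7, 13, 31)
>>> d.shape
(13, 7)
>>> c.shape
(3, 2, 2)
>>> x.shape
()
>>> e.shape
(7, 31)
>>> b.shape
(7, 13)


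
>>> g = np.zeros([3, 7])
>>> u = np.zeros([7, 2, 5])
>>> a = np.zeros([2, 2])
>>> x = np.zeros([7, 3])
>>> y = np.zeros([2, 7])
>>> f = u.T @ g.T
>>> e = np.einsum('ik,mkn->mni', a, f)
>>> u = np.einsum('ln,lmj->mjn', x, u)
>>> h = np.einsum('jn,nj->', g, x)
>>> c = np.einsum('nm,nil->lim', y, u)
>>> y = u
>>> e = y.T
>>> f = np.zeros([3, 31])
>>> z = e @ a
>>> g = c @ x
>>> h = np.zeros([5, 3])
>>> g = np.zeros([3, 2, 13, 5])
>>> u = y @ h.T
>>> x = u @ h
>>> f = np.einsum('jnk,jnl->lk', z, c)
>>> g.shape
(3, 2, 13, 5)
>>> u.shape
(2, 5, 5)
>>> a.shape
(2, 2)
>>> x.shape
(2, 5, 3)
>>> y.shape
(2, 5, 3)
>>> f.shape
(7, 2)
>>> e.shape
(3, 5, 2)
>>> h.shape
(5, 3)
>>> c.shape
(3, 5, 7)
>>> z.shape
(3, 5, 2)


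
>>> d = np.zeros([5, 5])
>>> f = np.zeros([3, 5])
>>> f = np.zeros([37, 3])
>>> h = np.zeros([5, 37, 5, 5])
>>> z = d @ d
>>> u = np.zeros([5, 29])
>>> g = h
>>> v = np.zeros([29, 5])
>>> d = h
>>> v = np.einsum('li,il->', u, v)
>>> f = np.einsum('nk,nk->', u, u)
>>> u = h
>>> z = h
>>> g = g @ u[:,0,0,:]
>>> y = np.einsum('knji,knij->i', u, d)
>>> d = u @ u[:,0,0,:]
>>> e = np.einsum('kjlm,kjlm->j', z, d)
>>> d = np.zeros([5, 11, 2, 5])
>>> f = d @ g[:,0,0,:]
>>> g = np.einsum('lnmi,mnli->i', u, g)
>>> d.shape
(5, 11, 2, 5)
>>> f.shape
(5, 11, 2, 5)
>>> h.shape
(5, 37, 5, 5)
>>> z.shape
(5, 37, 5, 5)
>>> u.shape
(5, 37, 5, 5)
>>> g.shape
(5,)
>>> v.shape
()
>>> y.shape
(5,)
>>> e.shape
(37,)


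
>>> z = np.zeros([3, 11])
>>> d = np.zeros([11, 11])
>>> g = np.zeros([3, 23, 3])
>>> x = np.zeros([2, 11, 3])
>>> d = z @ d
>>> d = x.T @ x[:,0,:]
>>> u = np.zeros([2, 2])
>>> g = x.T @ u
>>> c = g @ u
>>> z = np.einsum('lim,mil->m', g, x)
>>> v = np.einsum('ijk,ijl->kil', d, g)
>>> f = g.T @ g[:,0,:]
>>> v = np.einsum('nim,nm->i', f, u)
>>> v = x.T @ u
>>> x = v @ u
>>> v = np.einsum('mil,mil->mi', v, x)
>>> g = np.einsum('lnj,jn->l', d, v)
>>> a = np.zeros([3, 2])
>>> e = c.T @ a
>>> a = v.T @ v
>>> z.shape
(2,)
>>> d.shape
(3, 11, 3)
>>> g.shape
(3,)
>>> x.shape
(3, 11, 2)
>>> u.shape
(2, 2)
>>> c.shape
(3, 11, 2)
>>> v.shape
(3, 11)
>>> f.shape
(2, 11, 2)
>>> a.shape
(11, 11)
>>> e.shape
(2, 11, 2)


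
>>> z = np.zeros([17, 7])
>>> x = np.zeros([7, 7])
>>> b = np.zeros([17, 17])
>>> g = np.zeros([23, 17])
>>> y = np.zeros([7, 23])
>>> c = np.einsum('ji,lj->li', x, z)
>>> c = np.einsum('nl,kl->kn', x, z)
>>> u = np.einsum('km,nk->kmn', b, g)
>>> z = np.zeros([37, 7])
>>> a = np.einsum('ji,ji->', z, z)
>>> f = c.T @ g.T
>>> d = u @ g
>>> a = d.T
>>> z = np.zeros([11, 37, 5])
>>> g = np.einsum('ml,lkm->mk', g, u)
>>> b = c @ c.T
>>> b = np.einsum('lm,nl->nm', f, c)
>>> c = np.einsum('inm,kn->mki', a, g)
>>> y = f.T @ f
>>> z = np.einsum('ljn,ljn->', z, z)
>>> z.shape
()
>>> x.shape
(7, 7)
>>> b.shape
(17, 23)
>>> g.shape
(23, 17)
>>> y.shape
(23, 23)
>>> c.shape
(17, 23, 17)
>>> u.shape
(17, 17, 23)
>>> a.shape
(17, 17, 17)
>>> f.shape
(7, 23)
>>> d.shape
(17, 17, 17)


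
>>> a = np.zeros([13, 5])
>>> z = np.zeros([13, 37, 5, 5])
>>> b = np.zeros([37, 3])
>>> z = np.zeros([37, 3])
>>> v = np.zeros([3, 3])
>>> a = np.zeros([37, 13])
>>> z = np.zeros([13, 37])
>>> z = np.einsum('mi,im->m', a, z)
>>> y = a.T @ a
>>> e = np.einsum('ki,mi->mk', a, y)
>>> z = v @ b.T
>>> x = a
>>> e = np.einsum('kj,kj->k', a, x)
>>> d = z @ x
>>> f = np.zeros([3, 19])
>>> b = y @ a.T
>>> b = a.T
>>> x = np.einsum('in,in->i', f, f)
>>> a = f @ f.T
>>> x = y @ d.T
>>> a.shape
(3, 3)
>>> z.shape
(3, 37)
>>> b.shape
(13, 37)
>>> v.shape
(3, 3)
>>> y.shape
(13, 13)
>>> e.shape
(37,)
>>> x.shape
(13, 3)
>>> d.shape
(3, 13)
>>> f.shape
(3, 19)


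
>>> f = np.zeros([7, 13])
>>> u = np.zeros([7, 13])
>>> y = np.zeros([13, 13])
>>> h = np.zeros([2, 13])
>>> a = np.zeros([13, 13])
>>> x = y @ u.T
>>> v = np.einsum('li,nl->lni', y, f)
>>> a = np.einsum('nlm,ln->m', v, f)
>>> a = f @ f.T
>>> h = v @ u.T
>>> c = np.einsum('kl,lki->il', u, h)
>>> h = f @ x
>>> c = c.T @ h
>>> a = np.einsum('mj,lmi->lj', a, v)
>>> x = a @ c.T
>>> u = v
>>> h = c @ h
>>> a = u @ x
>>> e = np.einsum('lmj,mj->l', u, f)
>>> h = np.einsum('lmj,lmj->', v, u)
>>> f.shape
(7, 13)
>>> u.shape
(13, 7, 13)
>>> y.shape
(13, 13)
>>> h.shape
()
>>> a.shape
(13, 7, 13)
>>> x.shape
(13, 13)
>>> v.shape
(13, 7, 13)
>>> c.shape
(13, 7)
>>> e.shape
(13,)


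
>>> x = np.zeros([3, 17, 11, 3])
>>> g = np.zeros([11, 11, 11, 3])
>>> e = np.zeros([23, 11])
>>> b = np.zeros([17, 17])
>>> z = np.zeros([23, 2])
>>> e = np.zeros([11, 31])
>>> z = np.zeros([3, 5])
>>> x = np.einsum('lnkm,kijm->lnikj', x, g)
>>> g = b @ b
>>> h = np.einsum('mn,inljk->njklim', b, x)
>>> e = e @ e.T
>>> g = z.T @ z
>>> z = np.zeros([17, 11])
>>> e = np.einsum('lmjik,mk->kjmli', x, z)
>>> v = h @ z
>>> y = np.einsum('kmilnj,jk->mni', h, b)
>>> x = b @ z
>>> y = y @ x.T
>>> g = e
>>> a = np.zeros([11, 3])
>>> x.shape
(17, 11)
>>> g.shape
(11, 11, 17, 3, 11)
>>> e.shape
(11, 11, 17, 3, 11)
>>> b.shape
(17, 17)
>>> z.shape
(17, 11)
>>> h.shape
(17, 11, 11, 11, 3, 17)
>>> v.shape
(17, 11, 11, 11, 3, 11)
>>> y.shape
(11, 3, 17)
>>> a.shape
(11, 3)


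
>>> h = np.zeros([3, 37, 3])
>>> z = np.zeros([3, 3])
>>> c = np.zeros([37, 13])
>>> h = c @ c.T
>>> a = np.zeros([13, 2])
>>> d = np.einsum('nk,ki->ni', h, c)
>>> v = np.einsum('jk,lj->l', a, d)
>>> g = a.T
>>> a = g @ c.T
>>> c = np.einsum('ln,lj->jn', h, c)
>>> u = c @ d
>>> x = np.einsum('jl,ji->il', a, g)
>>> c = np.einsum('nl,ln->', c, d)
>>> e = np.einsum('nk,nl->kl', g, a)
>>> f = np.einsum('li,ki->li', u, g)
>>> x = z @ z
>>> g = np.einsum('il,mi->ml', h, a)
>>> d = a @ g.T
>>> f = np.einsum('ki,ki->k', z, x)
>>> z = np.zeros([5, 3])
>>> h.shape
(37, 37)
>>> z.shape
(5, 3)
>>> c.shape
()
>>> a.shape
(2, 37)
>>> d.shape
(2, 2)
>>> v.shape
(37,)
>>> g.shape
(2, 37)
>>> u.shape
(13, 13)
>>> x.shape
(3, 3)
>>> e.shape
(13, 37)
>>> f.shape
(3,)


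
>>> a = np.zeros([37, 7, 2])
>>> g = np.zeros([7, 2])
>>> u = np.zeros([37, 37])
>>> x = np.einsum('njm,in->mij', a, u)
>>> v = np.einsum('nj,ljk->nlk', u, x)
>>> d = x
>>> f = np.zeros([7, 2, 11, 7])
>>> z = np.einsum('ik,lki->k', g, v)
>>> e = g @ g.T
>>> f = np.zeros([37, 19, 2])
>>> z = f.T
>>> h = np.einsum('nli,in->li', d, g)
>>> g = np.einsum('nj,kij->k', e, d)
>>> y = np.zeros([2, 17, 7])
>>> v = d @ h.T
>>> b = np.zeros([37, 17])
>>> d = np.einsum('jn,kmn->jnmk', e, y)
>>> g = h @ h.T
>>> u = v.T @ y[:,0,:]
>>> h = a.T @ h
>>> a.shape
(37, 7, 2)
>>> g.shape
(37, 37)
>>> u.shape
(37, 37, 7)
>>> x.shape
(2, 37, 7)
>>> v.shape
(2, 37, 37)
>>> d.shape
(7, 7, 17, 2)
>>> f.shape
(37, 19, 2)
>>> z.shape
(2, 19, 37)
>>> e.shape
(7, 7)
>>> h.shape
(2, 7, 7)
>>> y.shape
(2, 17, 7)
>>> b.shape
(37, 17)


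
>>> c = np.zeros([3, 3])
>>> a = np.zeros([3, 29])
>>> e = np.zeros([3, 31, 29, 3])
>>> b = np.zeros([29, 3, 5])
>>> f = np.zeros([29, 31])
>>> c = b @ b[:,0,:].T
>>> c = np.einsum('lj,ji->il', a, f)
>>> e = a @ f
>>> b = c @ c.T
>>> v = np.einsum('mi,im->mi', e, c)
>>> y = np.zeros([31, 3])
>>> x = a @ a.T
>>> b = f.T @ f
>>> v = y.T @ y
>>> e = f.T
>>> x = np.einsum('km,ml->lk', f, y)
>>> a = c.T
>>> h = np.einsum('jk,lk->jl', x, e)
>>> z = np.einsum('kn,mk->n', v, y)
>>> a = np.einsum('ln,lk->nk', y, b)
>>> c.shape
(31, 3)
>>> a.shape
(3, 31)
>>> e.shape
(31, 29)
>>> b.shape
(31, 31)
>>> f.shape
(29, 31)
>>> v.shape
(3, 3)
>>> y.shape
(31, 3)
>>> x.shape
(3, 29)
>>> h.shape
(3, 31)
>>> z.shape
(3,)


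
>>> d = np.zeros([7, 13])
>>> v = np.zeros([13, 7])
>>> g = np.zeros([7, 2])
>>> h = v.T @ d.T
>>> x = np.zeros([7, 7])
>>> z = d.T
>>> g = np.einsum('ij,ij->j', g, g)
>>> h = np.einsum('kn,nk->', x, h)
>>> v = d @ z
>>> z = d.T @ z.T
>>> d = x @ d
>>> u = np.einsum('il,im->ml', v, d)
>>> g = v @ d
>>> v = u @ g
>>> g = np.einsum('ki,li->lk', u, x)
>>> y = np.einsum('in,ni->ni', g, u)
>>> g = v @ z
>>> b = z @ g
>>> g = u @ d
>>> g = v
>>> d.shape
(7, 13)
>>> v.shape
(13, 13)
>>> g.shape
(13, 13)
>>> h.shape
()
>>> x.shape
(7, 7)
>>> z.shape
(13, 13)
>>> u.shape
(13, 7)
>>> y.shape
(13, 7)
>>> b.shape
(13, 13)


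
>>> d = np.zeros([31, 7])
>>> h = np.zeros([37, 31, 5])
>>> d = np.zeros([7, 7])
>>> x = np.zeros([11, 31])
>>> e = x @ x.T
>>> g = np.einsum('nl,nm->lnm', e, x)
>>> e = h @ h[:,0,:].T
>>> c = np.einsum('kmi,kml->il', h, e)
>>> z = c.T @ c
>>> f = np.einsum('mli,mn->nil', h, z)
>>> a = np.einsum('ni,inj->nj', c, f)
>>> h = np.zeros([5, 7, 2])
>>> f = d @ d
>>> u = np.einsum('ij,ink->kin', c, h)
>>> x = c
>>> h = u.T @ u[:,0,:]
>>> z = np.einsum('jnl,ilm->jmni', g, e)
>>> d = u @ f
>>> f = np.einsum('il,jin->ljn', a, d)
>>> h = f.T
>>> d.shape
(2, 5, 7)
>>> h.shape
(7, 2, 31)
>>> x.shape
(5, 37)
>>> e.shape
(37, 31, 37)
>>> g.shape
(11, 11, 31)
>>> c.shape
(5, 37)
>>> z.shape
(11, 37, 11, 37)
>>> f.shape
(31, 2, 7)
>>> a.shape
(5, 31)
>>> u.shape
(2, 5, 7)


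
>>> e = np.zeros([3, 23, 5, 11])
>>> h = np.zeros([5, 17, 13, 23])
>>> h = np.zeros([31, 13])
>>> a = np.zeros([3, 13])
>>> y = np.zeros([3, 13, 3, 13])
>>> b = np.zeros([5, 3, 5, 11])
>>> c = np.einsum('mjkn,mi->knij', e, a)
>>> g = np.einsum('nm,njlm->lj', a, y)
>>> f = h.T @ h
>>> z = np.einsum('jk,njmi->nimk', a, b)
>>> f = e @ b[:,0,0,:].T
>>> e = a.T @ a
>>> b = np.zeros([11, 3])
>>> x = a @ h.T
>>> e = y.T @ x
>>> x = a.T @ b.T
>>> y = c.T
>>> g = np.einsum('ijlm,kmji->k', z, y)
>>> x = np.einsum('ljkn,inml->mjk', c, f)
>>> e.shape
(13, 3, 13, 31)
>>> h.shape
(31, 13)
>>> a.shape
(3, 13)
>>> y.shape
(23, 13, 11, 5)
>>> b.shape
(11, 3)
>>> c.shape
(5, 11, 13, 23)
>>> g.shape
(23,)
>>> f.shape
(3, 23, 5, 5)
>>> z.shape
(5, 11, 5, 13)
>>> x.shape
(5, 11, 13)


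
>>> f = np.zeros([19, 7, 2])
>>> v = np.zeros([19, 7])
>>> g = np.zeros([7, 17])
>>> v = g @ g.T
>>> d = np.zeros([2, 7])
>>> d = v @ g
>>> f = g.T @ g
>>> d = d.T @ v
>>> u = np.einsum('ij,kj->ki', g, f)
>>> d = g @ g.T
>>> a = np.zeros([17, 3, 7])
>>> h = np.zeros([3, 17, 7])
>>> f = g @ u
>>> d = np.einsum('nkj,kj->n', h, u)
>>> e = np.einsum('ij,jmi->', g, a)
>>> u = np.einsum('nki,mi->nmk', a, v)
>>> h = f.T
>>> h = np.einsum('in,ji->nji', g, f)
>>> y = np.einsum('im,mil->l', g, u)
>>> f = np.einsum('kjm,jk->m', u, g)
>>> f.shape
(3,)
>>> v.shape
(7, 7)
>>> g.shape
(7, 17)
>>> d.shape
(3,)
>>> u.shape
(17, 7, 3)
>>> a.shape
(17, 3, 7)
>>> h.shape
(17, 7, 7)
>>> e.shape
()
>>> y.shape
(3,)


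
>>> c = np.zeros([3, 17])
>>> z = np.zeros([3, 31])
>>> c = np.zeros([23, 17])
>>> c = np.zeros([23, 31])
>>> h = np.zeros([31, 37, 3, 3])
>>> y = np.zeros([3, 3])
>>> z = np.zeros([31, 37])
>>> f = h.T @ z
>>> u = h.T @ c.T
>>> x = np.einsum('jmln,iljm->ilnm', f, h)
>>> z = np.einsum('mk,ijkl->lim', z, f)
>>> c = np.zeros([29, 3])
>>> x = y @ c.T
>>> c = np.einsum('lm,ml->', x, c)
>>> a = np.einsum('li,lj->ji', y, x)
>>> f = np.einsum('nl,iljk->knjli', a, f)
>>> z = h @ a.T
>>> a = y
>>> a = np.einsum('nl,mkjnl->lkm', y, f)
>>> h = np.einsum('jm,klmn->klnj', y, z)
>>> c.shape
()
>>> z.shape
(31, 37, 3, 29)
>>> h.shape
(31, 37, 29, 3)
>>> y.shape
(3, 3)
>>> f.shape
(37, 29, 37, 3, 3)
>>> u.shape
(3, 3, 37, 23)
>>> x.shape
(3, 29)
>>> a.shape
(3, 29, 37)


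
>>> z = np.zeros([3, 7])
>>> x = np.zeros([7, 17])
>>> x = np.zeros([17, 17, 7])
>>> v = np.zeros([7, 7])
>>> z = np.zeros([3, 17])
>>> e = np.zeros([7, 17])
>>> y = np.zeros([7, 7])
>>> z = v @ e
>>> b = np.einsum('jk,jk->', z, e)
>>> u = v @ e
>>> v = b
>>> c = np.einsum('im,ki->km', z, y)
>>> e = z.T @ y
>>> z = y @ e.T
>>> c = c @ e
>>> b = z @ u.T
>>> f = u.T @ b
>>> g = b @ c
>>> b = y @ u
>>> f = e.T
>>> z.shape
(7, 17)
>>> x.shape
(17, 17, 7)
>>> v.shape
()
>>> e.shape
(17, 7)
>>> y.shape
(7, 7)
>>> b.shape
(7, 17)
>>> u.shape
(7, 17)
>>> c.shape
(7, 7)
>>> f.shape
(7, 17)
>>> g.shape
(7, 7)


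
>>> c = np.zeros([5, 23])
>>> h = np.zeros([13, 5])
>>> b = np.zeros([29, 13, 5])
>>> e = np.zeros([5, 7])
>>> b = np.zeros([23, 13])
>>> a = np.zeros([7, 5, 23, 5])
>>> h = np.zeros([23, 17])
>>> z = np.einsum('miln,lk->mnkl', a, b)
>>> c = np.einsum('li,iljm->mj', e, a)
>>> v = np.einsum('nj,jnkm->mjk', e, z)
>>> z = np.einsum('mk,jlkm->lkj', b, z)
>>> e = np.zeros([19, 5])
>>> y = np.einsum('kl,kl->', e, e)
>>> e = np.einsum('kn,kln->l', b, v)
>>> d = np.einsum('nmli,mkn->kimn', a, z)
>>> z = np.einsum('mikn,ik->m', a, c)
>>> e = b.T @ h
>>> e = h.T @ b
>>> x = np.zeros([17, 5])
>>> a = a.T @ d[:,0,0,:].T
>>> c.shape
(5, 23)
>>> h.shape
(23, 17)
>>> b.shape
(23, 13)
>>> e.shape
(17, 13)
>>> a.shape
(5, 23, 5, 13)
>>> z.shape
(7,)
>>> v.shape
(23, 7, 13)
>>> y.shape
()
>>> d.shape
(13, 5, 5, 7)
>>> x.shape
(17, 5)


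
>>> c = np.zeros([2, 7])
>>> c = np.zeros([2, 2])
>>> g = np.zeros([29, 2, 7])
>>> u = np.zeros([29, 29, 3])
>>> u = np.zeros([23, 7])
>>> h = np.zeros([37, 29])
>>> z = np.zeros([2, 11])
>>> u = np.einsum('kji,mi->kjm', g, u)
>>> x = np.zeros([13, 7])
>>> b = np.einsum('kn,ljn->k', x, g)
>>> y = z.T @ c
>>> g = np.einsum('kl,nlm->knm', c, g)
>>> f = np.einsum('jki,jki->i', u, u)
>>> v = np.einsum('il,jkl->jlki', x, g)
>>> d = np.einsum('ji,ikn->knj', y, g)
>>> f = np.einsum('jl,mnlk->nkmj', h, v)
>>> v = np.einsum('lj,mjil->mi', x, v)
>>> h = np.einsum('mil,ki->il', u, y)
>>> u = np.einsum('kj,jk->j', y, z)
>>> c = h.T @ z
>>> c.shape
(23, 11)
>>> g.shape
(2, 29, 7)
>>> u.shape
(2,)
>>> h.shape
(2, 23)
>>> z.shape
(2, 11)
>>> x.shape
(13, 7)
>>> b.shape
(13,)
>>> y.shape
(11, 2)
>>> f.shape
(7, 13, 2, 37)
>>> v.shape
(2, 29)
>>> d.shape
(29, 7, 11)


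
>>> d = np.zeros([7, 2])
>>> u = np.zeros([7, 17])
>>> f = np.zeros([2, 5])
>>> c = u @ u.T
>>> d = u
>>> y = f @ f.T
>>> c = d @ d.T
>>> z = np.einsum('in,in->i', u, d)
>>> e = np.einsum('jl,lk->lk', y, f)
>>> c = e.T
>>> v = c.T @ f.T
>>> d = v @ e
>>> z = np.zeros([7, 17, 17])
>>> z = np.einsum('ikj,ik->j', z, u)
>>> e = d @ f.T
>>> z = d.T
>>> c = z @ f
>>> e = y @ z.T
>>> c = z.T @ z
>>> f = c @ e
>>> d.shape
(2, 5)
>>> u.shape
(7, 17)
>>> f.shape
(2, 5)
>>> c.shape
(2, 2)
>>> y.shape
(2, 2)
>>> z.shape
(5, 2)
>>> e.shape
(2, 5)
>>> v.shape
(2, 2)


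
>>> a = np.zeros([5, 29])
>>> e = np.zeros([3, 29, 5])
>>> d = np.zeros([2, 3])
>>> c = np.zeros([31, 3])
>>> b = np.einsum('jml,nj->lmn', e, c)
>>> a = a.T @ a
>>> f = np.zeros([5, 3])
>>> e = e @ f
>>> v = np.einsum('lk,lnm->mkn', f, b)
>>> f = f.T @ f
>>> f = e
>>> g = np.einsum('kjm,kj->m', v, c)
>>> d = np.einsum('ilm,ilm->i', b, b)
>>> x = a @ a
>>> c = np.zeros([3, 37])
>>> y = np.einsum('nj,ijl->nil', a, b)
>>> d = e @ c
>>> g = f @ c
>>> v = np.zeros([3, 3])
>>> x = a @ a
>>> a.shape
(29, 29)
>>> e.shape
(3, 29, 3)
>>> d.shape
(3, 29, 37)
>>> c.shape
(3, 37)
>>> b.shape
(5, 29, 31)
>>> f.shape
(3, 29, 3)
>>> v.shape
(3, 3)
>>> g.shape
(3, 29, 37)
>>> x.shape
(29, 29)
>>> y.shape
(29, 5, 31)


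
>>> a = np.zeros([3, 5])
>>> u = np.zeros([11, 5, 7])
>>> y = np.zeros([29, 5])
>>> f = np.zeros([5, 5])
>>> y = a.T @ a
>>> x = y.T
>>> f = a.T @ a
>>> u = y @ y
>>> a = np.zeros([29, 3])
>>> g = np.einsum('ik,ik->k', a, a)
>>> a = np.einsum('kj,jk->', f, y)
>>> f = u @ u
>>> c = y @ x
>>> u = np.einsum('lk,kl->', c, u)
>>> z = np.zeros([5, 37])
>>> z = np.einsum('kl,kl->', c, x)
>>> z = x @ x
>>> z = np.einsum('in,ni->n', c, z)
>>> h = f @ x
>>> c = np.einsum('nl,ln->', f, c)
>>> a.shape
()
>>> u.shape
()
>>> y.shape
(5, 5)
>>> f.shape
(5, 5)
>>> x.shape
(5, 5)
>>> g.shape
(3,)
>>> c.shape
()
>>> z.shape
(5,)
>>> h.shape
(5, 5)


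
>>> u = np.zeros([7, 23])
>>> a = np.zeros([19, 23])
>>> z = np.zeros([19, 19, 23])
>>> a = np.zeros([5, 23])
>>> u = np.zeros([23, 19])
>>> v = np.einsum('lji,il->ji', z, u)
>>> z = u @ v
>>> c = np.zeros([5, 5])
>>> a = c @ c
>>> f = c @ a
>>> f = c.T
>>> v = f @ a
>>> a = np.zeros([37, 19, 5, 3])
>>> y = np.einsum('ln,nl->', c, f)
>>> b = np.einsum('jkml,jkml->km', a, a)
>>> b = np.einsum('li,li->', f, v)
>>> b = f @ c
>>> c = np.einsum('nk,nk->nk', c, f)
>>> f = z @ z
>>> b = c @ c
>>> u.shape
(23, 19)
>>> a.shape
(37, 19, 5, 3)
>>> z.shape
(23, 23)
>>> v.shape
(5, 5)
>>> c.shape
(5, 5)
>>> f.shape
(23, 23)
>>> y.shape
()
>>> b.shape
(5, 5)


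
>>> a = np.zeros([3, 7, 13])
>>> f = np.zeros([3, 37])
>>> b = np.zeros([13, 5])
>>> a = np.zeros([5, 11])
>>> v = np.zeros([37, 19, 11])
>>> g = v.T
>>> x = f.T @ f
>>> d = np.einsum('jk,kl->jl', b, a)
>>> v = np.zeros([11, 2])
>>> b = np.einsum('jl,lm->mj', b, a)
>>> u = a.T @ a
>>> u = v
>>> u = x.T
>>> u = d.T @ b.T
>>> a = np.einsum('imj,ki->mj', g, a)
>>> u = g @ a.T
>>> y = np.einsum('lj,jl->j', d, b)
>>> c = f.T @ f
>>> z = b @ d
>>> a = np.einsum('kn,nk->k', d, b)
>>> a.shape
(13,)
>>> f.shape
(3, 37)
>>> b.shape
(11, 13)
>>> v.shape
(11, 2)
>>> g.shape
(11, 19, 37)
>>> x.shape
(37, 37)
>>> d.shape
(13, 11)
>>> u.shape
(11, 19, 19)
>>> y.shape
(11,)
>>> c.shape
(37, 37)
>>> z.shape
(11, 11)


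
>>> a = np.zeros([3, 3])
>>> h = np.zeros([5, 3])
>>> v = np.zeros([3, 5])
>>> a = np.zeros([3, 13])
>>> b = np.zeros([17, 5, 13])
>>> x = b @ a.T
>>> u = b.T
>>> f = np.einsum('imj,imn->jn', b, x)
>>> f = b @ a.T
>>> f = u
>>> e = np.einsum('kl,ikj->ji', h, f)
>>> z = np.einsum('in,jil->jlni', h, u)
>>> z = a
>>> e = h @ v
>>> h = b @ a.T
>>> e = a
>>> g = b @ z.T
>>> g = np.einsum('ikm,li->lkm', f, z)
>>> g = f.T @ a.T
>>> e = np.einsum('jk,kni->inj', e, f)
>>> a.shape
(3, 13)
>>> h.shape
(17, 5, 3)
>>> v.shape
(3, 5)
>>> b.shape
(17, 5, 13)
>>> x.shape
(17, 5, 3)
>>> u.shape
(13, 5, 17)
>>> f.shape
(13, 5, 17)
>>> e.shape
(17, 5, 3)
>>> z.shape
(3, 13)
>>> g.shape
(17, 5, 3)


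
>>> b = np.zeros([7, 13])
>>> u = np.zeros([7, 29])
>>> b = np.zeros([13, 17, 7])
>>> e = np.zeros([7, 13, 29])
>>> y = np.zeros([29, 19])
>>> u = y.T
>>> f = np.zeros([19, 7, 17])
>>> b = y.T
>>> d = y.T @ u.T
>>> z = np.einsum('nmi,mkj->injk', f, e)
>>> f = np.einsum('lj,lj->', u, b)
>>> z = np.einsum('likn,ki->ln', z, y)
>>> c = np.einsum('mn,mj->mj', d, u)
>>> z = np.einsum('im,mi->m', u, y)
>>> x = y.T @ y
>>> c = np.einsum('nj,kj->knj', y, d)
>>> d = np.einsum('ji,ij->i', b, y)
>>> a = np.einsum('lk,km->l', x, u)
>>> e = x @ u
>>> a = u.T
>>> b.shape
(19, 29)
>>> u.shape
(19, 29)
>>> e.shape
(19, 29)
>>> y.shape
(29, 19)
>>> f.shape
()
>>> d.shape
(29,)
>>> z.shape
(29,)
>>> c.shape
(19, 29, 19)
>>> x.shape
(19, 19)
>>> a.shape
(29, 19)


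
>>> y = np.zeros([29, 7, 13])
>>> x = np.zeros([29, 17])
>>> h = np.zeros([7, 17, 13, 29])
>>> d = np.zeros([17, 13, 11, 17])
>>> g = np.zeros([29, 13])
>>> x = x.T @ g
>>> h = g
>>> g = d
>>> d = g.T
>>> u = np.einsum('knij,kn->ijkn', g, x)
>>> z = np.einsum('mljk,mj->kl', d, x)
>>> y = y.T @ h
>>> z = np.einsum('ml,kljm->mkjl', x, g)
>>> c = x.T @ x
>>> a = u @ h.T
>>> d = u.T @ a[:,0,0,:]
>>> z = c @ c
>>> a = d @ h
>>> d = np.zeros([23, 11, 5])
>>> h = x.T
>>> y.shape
(13, 7, 13)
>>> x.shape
(17, 13)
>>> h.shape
(13, 17)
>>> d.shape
(23, 11, 5)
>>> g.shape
(17, 13, 11, 17)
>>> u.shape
(11, 17, 17, 13)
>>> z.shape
(13, 13)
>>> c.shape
(13, 13)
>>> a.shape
(13, 17, 17, 13)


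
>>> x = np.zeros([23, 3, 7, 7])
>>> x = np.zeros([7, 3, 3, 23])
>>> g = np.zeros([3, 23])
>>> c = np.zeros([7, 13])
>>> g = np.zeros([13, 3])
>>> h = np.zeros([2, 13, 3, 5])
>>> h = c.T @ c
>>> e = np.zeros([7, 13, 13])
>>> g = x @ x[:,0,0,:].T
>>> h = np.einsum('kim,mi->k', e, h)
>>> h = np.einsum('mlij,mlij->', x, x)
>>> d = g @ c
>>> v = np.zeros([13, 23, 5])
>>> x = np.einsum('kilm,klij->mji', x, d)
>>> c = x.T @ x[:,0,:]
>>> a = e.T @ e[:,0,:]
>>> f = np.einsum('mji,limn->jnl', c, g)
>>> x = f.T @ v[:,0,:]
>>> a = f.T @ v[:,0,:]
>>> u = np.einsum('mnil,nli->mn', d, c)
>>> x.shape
(7, 7, 5)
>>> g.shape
(7, 3, 3, 7)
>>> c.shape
(3, 13, 3)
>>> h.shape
()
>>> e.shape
(7, 13, 13)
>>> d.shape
(7, 3, 3, 13)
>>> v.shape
(13, 23, 5)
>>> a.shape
(7, 7, 5)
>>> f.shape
(13, 7, 7)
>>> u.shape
(7, 3)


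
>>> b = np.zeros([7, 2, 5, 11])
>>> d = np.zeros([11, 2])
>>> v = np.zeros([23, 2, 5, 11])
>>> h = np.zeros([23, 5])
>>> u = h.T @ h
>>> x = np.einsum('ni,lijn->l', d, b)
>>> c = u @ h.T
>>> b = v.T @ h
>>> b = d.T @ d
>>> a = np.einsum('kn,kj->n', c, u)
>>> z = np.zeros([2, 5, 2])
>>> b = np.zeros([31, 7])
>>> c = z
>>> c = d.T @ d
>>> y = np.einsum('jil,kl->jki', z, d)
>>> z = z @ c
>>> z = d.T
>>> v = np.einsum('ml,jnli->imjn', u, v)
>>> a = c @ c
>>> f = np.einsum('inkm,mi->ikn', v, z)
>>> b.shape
(31, 7)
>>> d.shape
(11, 2)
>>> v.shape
(11, 5, 23, 2)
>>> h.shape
(23, 5)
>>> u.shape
(5, 5)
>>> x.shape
(7,)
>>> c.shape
(2, 2)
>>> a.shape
(2, 2)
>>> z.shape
(2, 11)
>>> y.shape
(2, 11, 5)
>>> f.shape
(11, 23, 5)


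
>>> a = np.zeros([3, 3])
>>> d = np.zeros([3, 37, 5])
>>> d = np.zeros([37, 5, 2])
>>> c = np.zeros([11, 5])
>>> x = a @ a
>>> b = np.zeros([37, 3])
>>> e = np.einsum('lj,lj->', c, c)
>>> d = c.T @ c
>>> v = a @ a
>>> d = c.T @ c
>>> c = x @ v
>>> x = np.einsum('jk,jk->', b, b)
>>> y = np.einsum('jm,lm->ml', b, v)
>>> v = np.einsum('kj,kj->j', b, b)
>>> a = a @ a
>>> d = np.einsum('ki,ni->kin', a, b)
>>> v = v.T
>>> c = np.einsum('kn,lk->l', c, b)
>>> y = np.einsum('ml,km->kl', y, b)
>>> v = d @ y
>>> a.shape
(3, 3)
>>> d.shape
(3, 3, 37)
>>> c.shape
(37,)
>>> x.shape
()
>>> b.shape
(37, 3)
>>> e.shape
()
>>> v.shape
(3, 3, 3)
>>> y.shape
(37, 3)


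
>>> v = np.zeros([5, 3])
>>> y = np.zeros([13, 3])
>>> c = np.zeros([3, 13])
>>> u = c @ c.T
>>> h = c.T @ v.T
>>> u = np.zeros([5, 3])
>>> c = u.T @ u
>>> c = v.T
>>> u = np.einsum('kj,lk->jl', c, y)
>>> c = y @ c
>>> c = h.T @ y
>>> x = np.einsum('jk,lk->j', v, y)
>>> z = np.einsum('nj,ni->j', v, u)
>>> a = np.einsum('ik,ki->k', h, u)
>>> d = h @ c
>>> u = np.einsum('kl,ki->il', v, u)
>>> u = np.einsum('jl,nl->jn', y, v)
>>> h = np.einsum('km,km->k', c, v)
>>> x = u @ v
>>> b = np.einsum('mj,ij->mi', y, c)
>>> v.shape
(5, 3)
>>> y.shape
(13, 3)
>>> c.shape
(5, 3)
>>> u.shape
(13, 5)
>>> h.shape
(5,)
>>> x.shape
(13, 3)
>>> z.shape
(3,)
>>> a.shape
(5,)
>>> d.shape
(13, 3)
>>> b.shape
(13, 5)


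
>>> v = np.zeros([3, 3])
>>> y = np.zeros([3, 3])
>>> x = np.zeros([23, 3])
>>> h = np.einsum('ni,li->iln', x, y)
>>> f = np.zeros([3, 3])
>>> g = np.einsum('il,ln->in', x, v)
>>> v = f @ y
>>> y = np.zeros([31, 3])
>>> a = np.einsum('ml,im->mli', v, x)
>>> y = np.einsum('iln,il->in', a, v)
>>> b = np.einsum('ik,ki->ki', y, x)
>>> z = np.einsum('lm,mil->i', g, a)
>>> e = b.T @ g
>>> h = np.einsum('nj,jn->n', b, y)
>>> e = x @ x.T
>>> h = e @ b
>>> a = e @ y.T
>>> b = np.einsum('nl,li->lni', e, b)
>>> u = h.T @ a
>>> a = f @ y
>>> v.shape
(3, 3)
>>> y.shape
(3, 23)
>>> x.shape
(23, 3)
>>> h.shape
(23, 3)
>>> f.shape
(3, 3)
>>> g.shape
(23, 3)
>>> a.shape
(3, 23)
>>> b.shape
(23, 23, 3)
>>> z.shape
(3,)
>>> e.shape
(23, 23)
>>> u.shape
(3, 3)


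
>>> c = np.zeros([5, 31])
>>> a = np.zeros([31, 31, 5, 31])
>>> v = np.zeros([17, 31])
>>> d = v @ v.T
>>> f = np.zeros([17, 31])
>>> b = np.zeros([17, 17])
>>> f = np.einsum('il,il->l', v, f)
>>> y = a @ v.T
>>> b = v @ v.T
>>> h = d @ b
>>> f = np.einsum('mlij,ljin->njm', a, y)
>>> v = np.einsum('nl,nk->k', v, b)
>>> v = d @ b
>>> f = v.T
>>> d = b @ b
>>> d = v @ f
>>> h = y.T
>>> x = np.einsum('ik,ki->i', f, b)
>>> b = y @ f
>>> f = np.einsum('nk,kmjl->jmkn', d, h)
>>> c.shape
(5, 31)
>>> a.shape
(31, 31, 5, 31)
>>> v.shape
(17, 17)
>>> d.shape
(17, 17)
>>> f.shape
(31, 5, 17, 17)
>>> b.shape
(31, 31, 5, 17)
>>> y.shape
(31, 31, 5, 17)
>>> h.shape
(17, 5, 31, 31)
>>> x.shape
(17,)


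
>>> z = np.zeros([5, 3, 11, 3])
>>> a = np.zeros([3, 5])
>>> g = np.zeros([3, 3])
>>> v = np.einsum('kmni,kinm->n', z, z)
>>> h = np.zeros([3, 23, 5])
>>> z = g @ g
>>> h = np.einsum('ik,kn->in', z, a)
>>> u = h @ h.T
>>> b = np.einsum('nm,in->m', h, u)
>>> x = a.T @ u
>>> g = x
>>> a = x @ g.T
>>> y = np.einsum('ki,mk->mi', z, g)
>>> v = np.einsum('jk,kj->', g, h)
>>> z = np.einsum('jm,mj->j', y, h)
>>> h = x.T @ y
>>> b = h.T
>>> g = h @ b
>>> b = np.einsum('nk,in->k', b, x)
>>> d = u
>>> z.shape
(5,)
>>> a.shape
(5, 5)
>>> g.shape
(3, 3)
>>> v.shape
()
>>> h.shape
(3, 3)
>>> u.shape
(3, 3)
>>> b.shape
(3,)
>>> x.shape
(5, 3)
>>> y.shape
(5, 3)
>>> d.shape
(3, 3)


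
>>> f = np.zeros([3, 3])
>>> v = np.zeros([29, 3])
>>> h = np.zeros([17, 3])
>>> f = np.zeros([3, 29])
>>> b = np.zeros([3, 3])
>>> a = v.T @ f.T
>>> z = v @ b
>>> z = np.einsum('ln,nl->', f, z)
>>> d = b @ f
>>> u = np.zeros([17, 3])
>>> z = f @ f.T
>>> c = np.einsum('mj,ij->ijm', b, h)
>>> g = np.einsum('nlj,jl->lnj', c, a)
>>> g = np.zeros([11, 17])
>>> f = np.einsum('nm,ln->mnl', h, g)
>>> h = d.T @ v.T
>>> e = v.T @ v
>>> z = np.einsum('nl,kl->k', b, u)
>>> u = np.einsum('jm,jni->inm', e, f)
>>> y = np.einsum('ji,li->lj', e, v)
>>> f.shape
(3, 17, 11)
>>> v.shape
(29, 3)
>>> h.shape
(29, 29)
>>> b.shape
(3, 3)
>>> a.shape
(3, 3)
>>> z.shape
(17,)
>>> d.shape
(3, 29)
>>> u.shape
(11, 17, 3)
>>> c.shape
(17, 3, 3)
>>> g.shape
(11, 17)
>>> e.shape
(3, 3)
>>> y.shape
(29, 3)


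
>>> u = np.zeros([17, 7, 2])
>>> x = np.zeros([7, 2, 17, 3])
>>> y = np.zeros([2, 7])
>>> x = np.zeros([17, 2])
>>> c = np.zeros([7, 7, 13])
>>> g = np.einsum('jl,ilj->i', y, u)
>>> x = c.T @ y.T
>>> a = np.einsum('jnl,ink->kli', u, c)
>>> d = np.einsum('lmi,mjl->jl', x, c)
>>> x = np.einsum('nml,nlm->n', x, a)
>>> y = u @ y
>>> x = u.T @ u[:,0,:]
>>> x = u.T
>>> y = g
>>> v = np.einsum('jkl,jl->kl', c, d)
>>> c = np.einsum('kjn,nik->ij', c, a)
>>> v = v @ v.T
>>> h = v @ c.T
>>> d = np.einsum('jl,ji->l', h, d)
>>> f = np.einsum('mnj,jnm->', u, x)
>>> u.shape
(17, 7, 2)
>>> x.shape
(2, 7, 17)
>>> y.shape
(17,)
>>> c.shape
(2, 7)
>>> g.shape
(17,)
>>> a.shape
(13, 2, 7)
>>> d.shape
(2,)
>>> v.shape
(7, 7)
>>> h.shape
(7, 2)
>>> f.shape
()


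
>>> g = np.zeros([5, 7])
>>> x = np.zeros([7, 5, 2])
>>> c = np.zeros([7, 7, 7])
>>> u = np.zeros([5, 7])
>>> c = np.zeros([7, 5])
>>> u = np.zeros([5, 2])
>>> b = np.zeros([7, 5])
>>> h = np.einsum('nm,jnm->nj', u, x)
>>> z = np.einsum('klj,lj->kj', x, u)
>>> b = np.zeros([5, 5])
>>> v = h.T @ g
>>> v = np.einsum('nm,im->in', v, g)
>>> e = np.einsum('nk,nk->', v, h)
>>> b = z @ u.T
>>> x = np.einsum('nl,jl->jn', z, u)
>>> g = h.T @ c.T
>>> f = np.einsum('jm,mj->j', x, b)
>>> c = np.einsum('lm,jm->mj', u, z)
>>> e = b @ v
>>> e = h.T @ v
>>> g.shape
(7, 7)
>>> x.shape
(5, 7)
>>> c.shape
(2, 7)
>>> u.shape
(5, 2)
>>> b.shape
(7, 5)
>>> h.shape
(5, 7)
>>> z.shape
(7, 2)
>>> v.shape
(5, 7)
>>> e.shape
(7, 7)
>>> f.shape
(5,)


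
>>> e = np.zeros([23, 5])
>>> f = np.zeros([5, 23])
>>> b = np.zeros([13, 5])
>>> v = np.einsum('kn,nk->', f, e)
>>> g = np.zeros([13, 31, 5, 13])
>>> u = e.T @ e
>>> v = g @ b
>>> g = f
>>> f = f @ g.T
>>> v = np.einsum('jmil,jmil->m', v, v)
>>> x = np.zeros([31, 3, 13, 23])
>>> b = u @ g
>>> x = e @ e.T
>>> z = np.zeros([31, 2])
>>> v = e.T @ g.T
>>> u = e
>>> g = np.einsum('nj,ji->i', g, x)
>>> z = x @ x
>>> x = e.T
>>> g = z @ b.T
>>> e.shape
(23, 5)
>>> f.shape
(5, 5)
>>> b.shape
(5, 23)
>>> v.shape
(5, 5)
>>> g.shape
(23, 5)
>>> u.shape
(23, 5)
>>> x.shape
(5, 23)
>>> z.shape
(23, 23)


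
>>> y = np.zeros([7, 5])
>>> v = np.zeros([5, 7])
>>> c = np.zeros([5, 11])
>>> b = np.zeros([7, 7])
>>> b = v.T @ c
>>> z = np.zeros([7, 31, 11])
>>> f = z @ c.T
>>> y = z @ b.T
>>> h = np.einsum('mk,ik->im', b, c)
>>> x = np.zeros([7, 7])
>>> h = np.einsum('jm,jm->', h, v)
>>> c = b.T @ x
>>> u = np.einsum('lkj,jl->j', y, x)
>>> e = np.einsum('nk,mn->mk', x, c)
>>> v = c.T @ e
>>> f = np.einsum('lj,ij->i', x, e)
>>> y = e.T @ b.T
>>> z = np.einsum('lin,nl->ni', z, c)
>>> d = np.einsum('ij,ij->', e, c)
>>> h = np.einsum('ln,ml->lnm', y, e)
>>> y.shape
(7, 7)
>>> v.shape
(7, 7)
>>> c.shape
(11, 7)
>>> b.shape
(7, 11)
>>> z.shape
(11, 31)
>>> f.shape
(11,)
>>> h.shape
(7, 7, 11)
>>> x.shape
(7, 7)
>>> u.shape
(7,)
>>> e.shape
(11, 7)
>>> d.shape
()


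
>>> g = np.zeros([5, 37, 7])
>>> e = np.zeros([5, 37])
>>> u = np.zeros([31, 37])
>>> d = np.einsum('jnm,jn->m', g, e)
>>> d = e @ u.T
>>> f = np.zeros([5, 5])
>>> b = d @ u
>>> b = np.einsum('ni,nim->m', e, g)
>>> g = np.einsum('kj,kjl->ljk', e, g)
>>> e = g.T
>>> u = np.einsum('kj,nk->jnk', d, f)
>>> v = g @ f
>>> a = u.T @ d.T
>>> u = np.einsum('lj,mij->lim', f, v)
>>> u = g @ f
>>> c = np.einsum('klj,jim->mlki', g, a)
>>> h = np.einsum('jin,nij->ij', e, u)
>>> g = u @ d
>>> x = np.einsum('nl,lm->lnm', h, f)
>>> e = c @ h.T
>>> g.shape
(7, 37, 31)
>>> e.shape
(5, 37, 7, 37)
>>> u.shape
(7, 37, 5)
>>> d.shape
(5, 31)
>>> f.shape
(5, 5)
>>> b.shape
(7,)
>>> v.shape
(7, 37, 5)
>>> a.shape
(5, 5, 5)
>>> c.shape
(5, 37, 7, 5)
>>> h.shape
(37, 5)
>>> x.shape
(5, 37, 5)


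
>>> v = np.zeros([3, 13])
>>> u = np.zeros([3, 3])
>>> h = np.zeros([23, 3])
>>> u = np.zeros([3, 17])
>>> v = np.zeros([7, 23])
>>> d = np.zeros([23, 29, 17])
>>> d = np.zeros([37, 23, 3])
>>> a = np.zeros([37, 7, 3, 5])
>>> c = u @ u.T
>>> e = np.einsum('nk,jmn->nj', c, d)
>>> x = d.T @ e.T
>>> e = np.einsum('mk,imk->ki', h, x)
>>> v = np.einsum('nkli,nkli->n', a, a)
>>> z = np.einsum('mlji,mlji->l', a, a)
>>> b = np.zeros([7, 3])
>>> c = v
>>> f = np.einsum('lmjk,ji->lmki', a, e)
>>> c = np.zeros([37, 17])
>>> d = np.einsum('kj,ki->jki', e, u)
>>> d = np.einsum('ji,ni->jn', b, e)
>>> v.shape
(37,)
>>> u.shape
(3, 17)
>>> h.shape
(23, 3)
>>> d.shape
(7, 3)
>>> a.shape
(37, 7, 3, 5)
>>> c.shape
(37, 17)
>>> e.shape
(3, 3)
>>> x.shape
(3, 23, 3)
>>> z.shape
(7,)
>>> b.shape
(7, 3)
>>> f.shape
(37, 7, 5, 3)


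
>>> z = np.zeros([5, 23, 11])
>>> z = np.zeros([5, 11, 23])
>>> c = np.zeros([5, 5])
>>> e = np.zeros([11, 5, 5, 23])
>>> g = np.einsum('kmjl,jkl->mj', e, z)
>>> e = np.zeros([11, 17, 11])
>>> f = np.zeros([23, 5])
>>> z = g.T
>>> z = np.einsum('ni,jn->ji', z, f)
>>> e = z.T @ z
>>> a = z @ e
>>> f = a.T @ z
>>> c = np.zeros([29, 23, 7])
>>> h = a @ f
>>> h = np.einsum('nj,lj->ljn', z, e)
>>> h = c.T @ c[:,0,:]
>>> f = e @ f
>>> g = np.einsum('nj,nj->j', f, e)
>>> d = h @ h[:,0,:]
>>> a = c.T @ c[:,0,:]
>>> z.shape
(23, 5)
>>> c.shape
(29, 23, 7)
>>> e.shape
(5, 5)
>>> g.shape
(5,)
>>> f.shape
(5, 5)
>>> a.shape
(7, 23, 7)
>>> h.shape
(7, 23, 7)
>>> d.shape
(7, 23, 7)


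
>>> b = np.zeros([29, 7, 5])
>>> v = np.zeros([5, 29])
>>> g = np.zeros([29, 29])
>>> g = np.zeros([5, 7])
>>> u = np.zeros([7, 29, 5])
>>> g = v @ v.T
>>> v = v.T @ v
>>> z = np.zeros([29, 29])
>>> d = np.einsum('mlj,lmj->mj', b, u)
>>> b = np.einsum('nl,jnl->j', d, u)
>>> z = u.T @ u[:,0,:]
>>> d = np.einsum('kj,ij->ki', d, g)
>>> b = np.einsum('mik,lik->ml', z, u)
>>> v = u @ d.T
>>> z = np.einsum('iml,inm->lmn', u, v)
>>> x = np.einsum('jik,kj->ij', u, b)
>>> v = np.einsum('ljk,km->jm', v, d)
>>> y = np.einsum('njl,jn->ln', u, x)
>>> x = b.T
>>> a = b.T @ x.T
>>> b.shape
(5, 7)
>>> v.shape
(29, 5)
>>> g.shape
(5, 5)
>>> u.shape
(7, 29, 5)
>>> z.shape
(5, 29, 29)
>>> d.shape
(29, 5)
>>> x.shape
(7, 5)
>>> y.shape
(5, 7)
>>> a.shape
(7, 7)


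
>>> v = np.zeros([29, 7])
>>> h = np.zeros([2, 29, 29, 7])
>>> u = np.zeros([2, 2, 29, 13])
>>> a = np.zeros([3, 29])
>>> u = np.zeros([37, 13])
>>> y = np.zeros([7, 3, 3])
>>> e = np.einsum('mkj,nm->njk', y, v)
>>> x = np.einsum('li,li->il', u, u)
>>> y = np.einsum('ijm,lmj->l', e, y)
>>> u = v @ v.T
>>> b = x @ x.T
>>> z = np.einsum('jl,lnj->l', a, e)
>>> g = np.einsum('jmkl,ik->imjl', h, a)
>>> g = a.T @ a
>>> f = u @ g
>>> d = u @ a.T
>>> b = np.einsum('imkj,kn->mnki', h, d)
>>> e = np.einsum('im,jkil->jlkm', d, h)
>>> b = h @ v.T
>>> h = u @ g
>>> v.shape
(29, 7)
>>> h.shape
(29, 29)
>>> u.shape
(29, 29)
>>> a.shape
(3, 29)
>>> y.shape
(7,)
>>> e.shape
(2, 7, 29, 3)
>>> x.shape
(13, 37)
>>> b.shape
(2, 29, 29, 29)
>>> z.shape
(29,)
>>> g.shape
(29, 29)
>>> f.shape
(29, 29)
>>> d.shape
(29, 3)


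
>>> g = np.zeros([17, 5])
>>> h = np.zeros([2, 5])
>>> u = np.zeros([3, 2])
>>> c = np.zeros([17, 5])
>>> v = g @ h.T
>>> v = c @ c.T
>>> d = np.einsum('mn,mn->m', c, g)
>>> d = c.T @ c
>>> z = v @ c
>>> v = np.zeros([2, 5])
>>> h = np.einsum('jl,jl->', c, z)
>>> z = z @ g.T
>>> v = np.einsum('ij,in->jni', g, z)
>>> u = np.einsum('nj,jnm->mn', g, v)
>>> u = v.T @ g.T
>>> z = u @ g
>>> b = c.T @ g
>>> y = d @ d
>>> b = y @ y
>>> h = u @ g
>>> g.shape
(17, 5)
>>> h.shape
(17, 17, 5)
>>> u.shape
(17, 17, 17)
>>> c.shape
(17, 5)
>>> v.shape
(5, 17, 17)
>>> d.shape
(5, 5)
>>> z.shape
(17, 17, 5)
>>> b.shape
(5, 5)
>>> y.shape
(5, 5)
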